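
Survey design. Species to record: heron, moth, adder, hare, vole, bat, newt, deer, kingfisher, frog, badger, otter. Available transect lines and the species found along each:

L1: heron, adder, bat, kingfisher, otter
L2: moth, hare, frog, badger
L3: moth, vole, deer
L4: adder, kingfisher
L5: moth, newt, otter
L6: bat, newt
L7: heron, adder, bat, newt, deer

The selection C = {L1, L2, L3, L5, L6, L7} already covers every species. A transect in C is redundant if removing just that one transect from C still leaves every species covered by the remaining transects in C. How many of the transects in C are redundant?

3

Drop L1: kingfisher uncovered — not redundant.
Drop L2: hare, frog, badger uncovered — not redundant.
Drop L3: vole uncovered — not redundant.
Drop L5: the rest still cover every species — redundant.
Drop L6: the rest still cover every species — redundant.
Drop L7: the rest still cover every species — redundant.
3 redundant: L5, L6, L7.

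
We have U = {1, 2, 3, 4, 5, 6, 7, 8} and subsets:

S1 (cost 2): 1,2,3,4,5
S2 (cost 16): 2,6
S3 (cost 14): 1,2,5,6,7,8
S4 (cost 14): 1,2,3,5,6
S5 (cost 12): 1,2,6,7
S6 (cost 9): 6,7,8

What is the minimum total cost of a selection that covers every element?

S1, S6 cover every element at cost 2 + 9 = 11.
Any cover uses at least 2 sets; among all covering selections none totals below 11.

11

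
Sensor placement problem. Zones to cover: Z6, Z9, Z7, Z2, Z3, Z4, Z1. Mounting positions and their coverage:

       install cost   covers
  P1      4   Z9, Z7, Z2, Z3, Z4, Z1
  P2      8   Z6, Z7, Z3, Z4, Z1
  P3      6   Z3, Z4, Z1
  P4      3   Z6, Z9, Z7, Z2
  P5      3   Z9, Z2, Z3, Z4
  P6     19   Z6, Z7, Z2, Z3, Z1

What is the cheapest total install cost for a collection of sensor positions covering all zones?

7

P1, P4 cover every zone at install cost 4 + 3 = 7.
Any cover uses at least 2 sensor positions; among all covering selections none totals below 7.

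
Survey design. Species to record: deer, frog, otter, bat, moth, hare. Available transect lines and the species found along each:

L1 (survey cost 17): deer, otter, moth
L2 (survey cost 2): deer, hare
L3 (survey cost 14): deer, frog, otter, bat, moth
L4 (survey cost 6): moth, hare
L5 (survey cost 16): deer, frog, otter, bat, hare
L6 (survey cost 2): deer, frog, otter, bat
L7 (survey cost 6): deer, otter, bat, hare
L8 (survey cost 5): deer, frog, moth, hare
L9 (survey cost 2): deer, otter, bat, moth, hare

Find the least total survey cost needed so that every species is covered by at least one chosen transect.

4

L6, L9 cover every species at survey cost 2 + 2 = 4.
Any cover uses at least 2 transects; among all covering selections none totals below 4.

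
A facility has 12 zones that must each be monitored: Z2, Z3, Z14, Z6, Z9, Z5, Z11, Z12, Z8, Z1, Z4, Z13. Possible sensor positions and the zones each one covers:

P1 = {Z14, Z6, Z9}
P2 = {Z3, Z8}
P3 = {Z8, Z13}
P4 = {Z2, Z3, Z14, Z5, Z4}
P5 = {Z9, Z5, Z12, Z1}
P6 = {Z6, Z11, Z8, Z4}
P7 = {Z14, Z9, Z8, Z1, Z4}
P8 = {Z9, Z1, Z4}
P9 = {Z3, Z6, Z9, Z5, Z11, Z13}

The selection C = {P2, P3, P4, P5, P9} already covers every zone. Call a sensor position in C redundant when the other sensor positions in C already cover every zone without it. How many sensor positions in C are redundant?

Drop P2: the rest still cover every zone — redundant.
Drop P3: the rest still cover every zone — redundant.
Drop P4: Z2, Z14, Z4 uncovered — not redundant.
Drop P5: Z12, Z1 uncovered — not redundant.
Drop P9: Z6, Z11 uncovered — not redundant.
2 redundant: P2, P3.

2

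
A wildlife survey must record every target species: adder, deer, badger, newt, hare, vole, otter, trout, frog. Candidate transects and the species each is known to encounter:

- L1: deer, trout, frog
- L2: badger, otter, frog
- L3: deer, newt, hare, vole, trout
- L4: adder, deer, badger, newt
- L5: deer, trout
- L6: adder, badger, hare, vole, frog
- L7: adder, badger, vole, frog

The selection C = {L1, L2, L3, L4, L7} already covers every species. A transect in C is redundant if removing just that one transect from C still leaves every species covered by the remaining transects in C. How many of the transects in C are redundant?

Drop L1: the rest still cover every species — redundant.
Drop L2: otter uncovered — not redundant.
Drop L3: hare uncovered — not redundant.
Drop L4: the rest still cover every species — redundant.
Drop L7: the rest still cover every species — redundant.
3 redundant: L1, L4, L7.

3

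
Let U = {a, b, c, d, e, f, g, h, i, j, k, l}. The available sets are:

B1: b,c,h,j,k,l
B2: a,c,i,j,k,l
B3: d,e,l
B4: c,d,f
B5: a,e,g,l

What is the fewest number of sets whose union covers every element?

B1, B2, B4, B5 together cover {a, b, c, d, e, f, g, h, i, j, k, l} — every element.
No 3 of the 5 sets cover everything (all 10 triples fall short), so 4 is minimum.

4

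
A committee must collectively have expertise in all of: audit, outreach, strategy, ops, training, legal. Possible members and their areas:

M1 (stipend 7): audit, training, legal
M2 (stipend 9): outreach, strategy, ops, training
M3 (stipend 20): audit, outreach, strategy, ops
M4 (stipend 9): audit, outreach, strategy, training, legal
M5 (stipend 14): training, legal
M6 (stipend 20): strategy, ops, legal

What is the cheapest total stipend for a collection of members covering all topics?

M1, M2 cover every topic at stipend 7 + 9 = 16.
Any cover uses at least 2 members; among all covering selections none totals below 16.

16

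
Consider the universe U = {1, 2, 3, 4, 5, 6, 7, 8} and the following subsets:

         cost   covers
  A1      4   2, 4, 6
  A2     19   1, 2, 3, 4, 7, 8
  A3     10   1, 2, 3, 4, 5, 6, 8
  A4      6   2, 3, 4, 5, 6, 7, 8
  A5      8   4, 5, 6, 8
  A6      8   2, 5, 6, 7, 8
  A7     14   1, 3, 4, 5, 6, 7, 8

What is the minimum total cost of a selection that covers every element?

16

A3, A4 cover every element at cost 10 + 6 = 16.
Any cover uses at least 2 sets; among all covering selections none totals below 16.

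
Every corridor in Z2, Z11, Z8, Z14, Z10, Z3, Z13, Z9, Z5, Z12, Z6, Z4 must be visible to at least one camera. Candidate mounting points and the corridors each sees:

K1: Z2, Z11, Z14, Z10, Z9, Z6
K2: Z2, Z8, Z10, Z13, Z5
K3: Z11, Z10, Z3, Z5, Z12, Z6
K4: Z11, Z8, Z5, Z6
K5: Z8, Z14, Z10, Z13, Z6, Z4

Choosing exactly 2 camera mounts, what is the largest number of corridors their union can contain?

10

Choosing K3, K5 covers {Z11, Z8, Z14, Z10, Z3, Z13, Z5, Z12, Z6, Z4} — 10 corridors.
No choice of 2 camera mounts does better; here Z2, Z9 are left uncovered.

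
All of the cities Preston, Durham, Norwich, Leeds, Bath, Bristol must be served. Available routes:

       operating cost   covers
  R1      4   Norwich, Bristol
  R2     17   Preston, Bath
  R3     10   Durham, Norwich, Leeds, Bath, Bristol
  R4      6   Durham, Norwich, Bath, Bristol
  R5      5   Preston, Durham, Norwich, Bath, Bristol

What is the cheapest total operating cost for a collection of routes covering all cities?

R3, R5 cover every city at operating cost 10 + 5 = 15.
Any cover uses at least 2 routes; among all covering selections none totals below 15.

15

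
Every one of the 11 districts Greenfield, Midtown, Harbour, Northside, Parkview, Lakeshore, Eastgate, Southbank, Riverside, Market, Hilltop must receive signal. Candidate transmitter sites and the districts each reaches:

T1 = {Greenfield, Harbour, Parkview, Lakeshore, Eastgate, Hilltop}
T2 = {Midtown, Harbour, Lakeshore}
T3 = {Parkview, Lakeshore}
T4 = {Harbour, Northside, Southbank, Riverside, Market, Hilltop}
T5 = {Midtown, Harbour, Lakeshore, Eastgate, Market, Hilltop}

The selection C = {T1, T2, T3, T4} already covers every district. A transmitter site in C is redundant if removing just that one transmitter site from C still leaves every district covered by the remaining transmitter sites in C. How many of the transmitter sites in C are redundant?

1

Drop T1: Greenfield, Eastgate uncovered — not redundant.
Drop T2: Midtown uncovered — not redundant.
Drop T3: the rest still cover every district — redundant.
Drop T4: Northside, Southbank, Riverside, Market uncovered — not redundant.
1 redundant: T3.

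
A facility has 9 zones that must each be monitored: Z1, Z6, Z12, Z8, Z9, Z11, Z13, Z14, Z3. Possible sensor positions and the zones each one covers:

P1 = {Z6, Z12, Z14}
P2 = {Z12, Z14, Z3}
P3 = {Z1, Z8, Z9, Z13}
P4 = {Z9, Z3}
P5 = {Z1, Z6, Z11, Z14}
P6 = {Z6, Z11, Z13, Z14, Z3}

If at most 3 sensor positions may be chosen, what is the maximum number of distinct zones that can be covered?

Choosing P1, P3, P6 covers {Z1, Z6, Z12, Z8, Z9, Z11, Z13, Z14, Z3} — 9 zones.
That is all 9 zones.

9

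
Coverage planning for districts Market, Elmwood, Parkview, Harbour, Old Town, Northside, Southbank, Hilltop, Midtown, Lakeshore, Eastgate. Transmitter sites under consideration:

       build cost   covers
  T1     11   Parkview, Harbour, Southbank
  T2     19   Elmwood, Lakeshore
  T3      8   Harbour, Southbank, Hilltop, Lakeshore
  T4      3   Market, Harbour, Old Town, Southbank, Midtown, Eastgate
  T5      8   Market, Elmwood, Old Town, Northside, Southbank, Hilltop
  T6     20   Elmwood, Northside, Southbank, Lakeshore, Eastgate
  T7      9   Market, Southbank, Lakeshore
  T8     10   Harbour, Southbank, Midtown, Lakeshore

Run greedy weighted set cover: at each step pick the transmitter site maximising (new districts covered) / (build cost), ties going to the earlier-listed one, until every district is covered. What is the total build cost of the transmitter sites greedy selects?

Pick 1: T4 adds 6 new (Market, Harbour, Old Town, Southbank, Midtown, Eastgate) at build cost 3 (ratio 6/3).
Pick 2: T5 adds 3 new (Elmwood, Northside, Hilltop) at build cost 8 (ratio 3/8).
Pick 3: T3 adds 1 new (Lakeshore) at build cost 8 (ratio 1/8).
Pick 4: T1 adds 1 new (Parkview) at build cost 11 (ratio 1/11).
Greedy total build cost: 3 + 8 + 8 + 11 = 30.

30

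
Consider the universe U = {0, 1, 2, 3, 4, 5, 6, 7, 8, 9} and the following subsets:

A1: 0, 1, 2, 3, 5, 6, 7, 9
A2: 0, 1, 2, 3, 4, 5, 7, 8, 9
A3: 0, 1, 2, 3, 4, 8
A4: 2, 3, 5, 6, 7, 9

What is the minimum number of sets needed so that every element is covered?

2

A1, A2 together cover {0, 1, 2, 3, 4, 5, 6, 7, 8, 9} — every element.
No single set contains all 10 elements, so 2 is optimal.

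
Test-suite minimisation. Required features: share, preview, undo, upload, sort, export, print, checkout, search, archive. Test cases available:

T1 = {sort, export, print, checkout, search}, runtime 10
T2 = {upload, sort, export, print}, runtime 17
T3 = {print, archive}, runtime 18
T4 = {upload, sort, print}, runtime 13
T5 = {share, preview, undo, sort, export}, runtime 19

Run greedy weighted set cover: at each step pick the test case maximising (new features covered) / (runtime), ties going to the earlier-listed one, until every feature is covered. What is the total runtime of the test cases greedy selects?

60

Pick 1: T1 adds 5 new (sort, export, print, checkout, search) at runtime 10 (ratio 5/10).
Pick 2: T5 adds 3 new (share, preview, undo) at runtime 19 (ratio 3/19).
Pick 3: T4 adds 1 new (upload) at runtime 13 (ratio 1/13).
Pick 4: T3 adds 1 new (archive) at runtime 18 (ratio 1/18).
Greedy total runtime: 10 + 19 + 13 + 18 = 60.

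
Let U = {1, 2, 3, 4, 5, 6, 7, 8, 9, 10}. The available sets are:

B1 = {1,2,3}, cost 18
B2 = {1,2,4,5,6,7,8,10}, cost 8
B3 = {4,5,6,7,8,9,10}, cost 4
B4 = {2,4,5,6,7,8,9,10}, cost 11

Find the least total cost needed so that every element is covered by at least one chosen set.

B1, B3 cover every element at cost 18 + 4 = 22.
Any cover uses at least 2 sets; among all covering selections none totals below 22.
Greedy by coverage-per-cost would pick B3, B2, B1 for 30 — worse than the optimum 22.

22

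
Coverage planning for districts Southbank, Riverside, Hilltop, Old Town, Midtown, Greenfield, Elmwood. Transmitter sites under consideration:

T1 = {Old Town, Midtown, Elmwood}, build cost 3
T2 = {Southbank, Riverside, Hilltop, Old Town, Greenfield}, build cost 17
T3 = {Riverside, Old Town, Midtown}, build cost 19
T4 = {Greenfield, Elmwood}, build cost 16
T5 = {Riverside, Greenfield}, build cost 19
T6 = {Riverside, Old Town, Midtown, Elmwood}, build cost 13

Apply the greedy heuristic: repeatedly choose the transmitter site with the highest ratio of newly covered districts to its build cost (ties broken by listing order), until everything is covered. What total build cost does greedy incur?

Pick 1: T1 adds 3 new (Old Town, Midtown, Elmwood) at build cost 3 (ratio 3/3).
Pick 2: T2 adds 4 new (Southbank, Riverside, Hilltop, Greenfield) at build cost 17 (ratio 4/17).
Greedy total build cost: 3 + 17 = 20.

20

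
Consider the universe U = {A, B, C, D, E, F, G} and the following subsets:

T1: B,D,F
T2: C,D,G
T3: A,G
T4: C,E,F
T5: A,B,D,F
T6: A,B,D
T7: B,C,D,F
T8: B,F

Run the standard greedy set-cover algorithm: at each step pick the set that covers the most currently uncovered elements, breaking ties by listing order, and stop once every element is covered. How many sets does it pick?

3

Pick 1: T5 covers 4 new elements (A, B, D, F).
Pick 2: T2 covers 2 new elements (C, G).
Pick 3: T4 covers 1 new elements (E).
Greedy uses 3 sets.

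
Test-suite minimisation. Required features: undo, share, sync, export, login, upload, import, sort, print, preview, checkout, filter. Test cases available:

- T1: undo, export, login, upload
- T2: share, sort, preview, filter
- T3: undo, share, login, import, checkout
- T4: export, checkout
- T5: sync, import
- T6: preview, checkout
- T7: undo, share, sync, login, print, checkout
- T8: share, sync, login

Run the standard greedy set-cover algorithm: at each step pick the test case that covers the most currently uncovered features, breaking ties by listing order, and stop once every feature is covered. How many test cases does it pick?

4

Pick 1: T7 covers 6 new features (undo, share, sync, login, print, checkout).
Pick 2: T2 covers 3 new features (sort, preview, filter).
Pick 3: T1 covers 2 new features (export, upload).
Pick 4: T3 covers 1 new features (import).
Greedy uses 4 test cases.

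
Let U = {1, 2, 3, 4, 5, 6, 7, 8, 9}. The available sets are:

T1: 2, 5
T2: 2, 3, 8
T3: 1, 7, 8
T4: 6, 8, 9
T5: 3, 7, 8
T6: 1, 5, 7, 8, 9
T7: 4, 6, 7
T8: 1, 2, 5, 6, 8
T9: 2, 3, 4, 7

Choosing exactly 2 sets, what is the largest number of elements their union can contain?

Choosing T6, T9 covers {1, 2, 3, 4, 5, 7, 8, 9} — 8 elements.
No choice of 2 sets does better; here 6 is left uncovered.

8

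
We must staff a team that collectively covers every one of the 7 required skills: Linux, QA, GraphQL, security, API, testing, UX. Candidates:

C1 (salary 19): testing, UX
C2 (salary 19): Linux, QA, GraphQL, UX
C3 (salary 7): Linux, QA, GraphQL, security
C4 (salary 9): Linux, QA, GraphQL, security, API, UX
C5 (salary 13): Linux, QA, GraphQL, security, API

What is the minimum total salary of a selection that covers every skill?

C1, C4 cover every skill at salary 19 + 9 = 28.
Any cover uses at least 2 candidates; among all covering selections none totals below 28.

28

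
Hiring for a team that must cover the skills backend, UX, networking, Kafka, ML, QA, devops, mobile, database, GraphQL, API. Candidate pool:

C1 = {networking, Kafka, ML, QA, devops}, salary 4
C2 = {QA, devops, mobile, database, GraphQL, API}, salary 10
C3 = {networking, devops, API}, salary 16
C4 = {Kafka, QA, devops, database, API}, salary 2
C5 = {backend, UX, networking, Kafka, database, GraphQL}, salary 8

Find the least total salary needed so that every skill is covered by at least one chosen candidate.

C1, C2, C5 cover every skill at salary 4 + 10 + 8 = 22.
Any cover uses at least 3 candidates; among all covering selections none totals below 22.

22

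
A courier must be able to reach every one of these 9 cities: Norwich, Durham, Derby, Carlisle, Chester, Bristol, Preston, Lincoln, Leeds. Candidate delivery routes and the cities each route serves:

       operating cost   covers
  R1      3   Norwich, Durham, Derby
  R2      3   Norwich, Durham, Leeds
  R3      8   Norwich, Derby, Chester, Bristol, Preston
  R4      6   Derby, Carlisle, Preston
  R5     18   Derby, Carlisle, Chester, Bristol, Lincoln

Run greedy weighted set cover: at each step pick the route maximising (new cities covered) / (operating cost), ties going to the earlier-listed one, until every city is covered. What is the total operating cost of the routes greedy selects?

38

Pick 1: R1 adds 3 new (Norwich, Durham, Derby) at operating cost 3 (ratio 3/3).
Pick 2: R3 adds 3 new (Chester, Bristol, Preston) at operating cost 8 (ratio 3/8).
Pick 3: R2 adds 1 new (Leeds) at operating cost 3 (ratio 1/3).
Pick 4: R4 adds 1 new (Carlisle) at operating cost 6 (ratio 1/6).
Pick 5: R5 adds 1 new (Lincoln) at operating cost 18 (ratio 1/18).
Greedy total operating cost: 3 + 8 + 3 + 6 + 18 = 38. (The true optimum is 27, so greedy overshoots here.)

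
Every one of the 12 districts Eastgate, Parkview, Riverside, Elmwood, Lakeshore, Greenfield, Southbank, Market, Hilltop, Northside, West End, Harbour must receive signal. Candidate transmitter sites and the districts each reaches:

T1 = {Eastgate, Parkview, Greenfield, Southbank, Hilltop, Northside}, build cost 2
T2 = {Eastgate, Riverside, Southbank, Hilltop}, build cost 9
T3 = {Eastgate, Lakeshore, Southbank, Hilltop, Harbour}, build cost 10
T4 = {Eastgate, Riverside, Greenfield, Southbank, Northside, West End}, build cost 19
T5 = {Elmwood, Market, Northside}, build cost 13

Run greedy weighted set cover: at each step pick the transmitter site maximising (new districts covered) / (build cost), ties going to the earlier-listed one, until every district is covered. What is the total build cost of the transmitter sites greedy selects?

Pick 1: T1 adds 6 new (Eastgate, Parkview, Greenfield, Southbank, Hilltop, Northside) at build cost 2 (ratio 6/2).
Pick 2: T3 adds 2 new (Lakeshore, Harbour) at build cost 10 (ratio 2/10).
Pick 3: T5 adds 2 new (Elmwood, Market) at build cost 13 (ratio 2/13).
Pick 4: T2 adds 1 new (Riverside) at build cost 9 (ratio 1/9).
Pick 5: T4 adds 1 new (West End) at build cost 19 (ratio 1/19).
Greedy total build cost: 2 + 10 + 13 + 9 + 19 = 53. (The true optimum is 44, so greedy overshoots here.)

53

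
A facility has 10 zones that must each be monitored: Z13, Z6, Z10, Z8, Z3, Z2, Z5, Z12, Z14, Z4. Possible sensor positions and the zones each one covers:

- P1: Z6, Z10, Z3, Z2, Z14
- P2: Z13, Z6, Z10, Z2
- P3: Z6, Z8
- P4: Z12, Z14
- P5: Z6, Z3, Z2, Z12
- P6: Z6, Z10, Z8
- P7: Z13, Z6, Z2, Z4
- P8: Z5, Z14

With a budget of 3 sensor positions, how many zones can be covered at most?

Choosing P1, P3, P7 covers {Z13, Z6, Z10, Z8, Z3, Z2, Z14, Z4} — 8 zones.
No choice of 3 sensor positions does better; here Z5, Z12 are left uncovered.

8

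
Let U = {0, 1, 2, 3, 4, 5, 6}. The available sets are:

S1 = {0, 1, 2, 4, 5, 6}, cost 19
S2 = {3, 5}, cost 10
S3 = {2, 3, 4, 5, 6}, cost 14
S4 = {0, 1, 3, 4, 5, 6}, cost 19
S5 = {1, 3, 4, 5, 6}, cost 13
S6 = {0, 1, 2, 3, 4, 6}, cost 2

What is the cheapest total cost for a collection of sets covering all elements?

S2, S6 cover every element at cost 10 + 2 = 12.
Any cover uses at least 2 sets; among all covering selections none totals below 12.

12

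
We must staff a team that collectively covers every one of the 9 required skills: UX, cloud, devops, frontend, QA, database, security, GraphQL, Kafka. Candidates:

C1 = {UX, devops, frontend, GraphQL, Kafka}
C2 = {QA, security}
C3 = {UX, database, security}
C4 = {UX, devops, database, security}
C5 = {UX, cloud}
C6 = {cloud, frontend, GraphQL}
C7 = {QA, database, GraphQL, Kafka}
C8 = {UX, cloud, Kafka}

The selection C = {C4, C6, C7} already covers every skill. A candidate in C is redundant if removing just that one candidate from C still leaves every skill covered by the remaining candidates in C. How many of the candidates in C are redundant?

0

Drop C4: UX, devops, security uncovered — not redundant.
Drop C6: cloud, frontend uncovered — not redundant.
Drop C7: QA, Kafka uncovered — not redundant.
None of the candidates in C is redundant.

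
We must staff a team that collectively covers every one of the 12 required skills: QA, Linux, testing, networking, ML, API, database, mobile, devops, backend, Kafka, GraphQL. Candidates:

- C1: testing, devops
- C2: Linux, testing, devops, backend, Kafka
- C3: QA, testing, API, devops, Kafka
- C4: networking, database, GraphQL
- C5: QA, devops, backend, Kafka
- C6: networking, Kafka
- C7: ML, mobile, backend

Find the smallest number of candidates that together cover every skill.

C2, C3, C4, C7 together cover {QA, Linux, testing, networking, ML, API, database, mobile, devops, backend, Kafka, GraphQL} — every skill.
No 3 of the 7 candidates cover everything (all 35 triples fall short), so 4 is minimum.

4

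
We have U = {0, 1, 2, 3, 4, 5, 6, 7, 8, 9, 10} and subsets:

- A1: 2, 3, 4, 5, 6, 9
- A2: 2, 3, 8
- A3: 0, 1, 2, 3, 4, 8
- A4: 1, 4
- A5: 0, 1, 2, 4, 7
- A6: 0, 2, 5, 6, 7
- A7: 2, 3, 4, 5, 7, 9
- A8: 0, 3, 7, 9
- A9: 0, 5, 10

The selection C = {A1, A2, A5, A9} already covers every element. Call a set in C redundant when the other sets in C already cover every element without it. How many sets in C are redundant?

0

Drop A1: 6, 9 uncovered — not redundant.
Drop A2: 8 uncovered — not redundant.
Drop A5: 1, 7 uncovered — not redundant.
Drop A9: 10 uncovered — not redundant.
None of the sets in C is redundant.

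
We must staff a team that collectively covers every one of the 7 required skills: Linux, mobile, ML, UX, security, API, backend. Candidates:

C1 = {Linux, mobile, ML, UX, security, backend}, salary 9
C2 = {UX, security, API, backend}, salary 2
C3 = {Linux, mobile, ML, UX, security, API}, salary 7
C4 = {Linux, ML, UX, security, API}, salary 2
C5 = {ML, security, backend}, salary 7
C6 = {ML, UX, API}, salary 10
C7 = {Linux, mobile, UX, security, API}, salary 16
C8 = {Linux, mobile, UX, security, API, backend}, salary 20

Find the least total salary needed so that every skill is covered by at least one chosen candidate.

C2, C3 cover every skill at salary 2 + 7 = 9.
Any cover uses at least 2 candidates; among all covering selections none totals below 9.
Greedy by coverage-per-salary would pick C4, C2, C3 for 11 — worse than the optimum 9.

9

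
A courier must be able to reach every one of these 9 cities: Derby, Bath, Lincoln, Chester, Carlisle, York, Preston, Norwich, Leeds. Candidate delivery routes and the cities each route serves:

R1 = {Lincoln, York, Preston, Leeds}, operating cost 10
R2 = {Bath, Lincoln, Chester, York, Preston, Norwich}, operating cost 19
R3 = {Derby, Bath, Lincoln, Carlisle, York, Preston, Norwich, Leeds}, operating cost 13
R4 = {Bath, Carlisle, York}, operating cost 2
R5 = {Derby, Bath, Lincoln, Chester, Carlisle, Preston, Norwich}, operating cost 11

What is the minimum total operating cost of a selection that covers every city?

21

R1, R5 cover every city at operating cost 10 + 11 = 21.
Any cover uses at least 2 routes; among all covering selections none totals below 21.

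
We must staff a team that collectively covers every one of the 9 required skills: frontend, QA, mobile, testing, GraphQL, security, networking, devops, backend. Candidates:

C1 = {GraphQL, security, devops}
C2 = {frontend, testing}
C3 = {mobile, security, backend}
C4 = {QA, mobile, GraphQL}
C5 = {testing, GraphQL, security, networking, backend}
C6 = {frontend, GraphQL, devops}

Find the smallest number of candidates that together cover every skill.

C4, C5, C6 together cover {frontend, QA, mobile, testing, GraphQL, security, networking, devops, backend} — every skill.
No 2 of the 6 candidates cover everything (all 15 pairs fall short), so 3 is minimum.

3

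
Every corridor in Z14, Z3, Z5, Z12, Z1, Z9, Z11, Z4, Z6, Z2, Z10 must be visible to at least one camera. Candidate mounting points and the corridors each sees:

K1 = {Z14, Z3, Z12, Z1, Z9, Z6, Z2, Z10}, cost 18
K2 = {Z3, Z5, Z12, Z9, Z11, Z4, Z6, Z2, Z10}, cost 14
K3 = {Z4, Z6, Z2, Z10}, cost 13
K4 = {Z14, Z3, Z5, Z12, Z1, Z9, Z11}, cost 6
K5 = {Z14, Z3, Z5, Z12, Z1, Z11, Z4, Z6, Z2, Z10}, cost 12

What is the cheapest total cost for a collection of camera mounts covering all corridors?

K4, K5 cover every corridor at cost 6 + 12 = 18.
Any cover uses at least 2 camera mounts; among all covering selections none totals below 18.

18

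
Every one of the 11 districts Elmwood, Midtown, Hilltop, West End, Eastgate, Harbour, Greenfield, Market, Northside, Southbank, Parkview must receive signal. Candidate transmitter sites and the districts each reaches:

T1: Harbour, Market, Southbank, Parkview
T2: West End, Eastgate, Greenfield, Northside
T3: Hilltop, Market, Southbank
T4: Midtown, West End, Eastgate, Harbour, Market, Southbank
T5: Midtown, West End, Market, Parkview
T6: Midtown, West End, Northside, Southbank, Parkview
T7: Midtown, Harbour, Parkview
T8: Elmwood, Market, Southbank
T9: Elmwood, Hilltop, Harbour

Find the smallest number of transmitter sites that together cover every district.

T1, T2, T4, T9 together cover {Elmwood, Midtown, Hilltop, West End, Eastgate, Harbour, Greenfield, Market, Northside, Southbank, Parkview} — every district.
No 3 of the 9 transmitter sites cover everything (all 84 triples fall short), so 4 is minimum.

4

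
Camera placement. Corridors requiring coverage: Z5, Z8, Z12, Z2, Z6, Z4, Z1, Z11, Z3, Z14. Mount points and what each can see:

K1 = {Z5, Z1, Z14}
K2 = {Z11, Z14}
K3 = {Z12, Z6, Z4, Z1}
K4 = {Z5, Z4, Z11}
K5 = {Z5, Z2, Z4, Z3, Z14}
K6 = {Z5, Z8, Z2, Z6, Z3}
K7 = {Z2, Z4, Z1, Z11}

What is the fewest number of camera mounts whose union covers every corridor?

K2, K3, K6 together cover {Z5, Z8, Z12, Z2, Z6, Z4, Z1, Z11, Z3, Z14} — every corridor.
No 2 of the 7 camera mounts cover everything (all 21 pairs fall short), so 3 is minimum.
Greedy (largest uncovered first) would take K5, K3, K2, K6 — 4 camera mounts — but 3 suffice.

3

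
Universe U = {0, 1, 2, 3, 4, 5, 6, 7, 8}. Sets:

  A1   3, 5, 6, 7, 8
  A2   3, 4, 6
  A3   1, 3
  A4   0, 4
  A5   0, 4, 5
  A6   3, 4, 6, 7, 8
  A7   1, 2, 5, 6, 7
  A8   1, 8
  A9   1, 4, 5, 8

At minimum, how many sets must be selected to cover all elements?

A1, A4, A7 together cover {0, 1, 2, 3, 4, 5, 6, 7, 8} — every element.
No 2 of the 9 sets cover everything (all 36 pairs fall short), so 3 is minimum.

3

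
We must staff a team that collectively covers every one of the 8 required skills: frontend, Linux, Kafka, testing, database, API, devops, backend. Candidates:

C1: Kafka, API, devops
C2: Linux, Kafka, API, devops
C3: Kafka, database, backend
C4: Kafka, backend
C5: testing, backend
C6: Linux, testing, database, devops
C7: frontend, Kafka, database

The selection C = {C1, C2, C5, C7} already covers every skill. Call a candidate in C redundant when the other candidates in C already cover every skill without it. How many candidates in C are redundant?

1

Drop C1: the rest still cover every skill — redundant.
Drop C2: Linux uncovered — not redundant.
Drop C5: testing, backend uncovered — not redundant.
Drop C7: frontend, database uncovered — not redundant.
1 redundant: C1.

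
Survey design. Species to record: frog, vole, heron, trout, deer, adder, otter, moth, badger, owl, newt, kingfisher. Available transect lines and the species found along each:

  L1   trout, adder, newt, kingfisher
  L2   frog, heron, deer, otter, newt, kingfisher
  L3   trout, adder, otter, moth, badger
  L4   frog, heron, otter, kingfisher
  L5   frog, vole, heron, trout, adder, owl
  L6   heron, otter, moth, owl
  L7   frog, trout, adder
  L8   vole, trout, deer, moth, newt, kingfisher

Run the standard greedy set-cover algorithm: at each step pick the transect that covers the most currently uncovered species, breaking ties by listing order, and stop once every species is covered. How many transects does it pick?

3

Pick 1: L2 covers 6 new species (frog, heron, deer, otter, newt, kingfisher).
Pick 2: L3 covers 4 new species (trout, adder, moth, badger).
Pick 3: L5 covers 2 new species (vole, owl).
Greedy uses 3 transects.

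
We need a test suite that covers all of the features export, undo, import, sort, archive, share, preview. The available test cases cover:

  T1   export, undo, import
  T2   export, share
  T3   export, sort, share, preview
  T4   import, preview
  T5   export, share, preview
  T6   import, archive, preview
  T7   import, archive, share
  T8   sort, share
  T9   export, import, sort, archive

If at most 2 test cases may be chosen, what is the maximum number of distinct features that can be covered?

6

Choosing T1, T3 covers {export, undo, import, sort, share, preview} — 6 features.
No choice of 2 test cases does better; here archive is left uncovered.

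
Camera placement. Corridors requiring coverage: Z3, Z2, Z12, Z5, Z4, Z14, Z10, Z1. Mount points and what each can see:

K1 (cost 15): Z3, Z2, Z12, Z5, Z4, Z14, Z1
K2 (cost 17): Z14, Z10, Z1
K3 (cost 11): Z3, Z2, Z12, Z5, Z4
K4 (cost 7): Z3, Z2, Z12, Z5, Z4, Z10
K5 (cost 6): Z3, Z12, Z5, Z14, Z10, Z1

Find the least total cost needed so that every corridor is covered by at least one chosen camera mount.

13

K4, K5 cover every corridor at cost 7 + 6 = 13.
Any cover uses at least 2 camera mounts; among all covering selections none totals below 13.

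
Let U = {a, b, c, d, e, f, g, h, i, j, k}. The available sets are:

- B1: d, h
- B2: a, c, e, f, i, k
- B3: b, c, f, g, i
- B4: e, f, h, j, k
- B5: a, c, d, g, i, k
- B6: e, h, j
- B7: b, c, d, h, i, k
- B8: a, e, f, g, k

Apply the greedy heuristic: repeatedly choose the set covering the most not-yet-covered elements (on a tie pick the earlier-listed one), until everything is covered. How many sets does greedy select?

Pick 1: B2 covers 6 new elements (a, c, e, f, i, k).
Pick 2: B7 covers 3 new elements (b, d, h).
Pick 3: B3 covers 1 new elements (g).
Pick 4: B4 covers 1 new elements (j).
Greedy uses 4 sets. (The true minimum is 3.)

4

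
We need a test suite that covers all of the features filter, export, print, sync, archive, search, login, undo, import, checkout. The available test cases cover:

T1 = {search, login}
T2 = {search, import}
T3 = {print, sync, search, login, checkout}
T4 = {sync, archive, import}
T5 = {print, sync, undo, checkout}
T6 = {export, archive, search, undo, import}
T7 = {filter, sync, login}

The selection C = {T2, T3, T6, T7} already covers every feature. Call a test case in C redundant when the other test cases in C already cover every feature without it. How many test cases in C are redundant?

Drop T2: the rest still cover every feature — redundant.
Drop T3: print, checkout uncovered — not redundant.
Drop T6: export, archive, undo uncovered — not redundant.
Drop T7: filter uncovered — not redundant.
1 redundant: T2.

1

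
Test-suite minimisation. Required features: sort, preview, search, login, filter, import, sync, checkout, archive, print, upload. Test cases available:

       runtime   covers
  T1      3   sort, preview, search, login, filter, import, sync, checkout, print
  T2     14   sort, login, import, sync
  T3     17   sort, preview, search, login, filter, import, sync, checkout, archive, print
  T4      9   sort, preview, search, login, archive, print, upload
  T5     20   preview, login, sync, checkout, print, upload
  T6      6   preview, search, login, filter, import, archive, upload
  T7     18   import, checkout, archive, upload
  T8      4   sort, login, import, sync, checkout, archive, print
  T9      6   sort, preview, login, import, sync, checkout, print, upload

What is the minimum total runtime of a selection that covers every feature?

T1, T6 cover every feature at runtime 3 + 6 = 9.
Any cover uses at least 2 test cases; among all covering selections none totals below 9.

9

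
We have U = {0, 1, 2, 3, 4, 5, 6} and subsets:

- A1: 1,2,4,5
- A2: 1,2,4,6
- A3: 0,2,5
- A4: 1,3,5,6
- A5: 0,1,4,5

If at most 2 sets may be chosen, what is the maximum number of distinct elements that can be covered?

Choosing A1, A4 covers {1, 2, 3, 4, 5, 6} — 6 elements.
No choice of 2 sets does better; here 0 is left uncovered.

6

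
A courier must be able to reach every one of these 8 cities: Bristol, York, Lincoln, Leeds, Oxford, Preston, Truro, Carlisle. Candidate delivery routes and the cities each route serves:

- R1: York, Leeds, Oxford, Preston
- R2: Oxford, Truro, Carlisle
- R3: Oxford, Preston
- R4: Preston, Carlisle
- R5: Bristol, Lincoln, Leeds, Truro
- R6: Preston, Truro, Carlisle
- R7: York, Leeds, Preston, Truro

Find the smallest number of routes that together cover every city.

3

R1, R2, R5 together cover {Bristol, York, Lincoln, Leeds, Oxford, Preston, Truro, Carlisle} — every city.
No 2 of the 7 routes cover everything (all 21 pairs fall short), so 3 is minimum.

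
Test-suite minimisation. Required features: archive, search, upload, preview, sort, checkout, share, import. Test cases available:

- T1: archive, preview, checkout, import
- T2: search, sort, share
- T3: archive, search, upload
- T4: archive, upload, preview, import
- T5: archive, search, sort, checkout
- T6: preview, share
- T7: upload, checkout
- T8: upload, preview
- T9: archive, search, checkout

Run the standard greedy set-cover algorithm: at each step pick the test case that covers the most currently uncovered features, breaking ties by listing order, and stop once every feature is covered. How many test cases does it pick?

3

Pick 1: T1 covers 4 new features (archive, preview, checkout, import).
Pick 2: T2 covers 3 new features (search, sort, share).
Pick 3: T3 covers 1 new features (upload).
Greedy uses 3 test cases.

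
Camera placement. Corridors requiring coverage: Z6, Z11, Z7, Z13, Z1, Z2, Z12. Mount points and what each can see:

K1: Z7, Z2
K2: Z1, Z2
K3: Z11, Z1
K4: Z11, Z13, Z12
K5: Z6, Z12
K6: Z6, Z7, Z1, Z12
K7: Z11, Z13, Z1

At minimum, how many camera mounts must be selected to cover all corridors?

K1, K4, K6 together cover {Z6, Z11, Z7, Z13, Z1, Z2, Z12} — every corridor.
No 2 of the 7 camera mounts cover everything (all 21 pairs fall short), so 3 is minimum.

3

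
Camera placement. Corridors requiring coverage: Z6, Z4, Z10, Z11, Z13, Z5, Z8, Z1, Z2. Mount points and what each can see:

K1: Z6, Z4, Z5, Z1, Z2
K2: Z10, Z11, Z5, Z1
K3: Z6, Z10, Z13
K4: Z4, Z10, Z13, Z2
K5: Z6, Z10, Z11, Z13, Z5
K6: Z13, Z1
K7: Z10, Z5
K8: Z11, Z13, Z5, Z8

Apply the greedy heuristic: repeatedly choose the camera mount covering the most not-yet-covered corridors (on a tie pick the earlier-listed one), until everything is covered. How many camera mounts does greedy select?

Pick 1: K1 covers 5 new corridors (Z6, Z4, Z5, Z1, Z2).
Pick 2: K5 covers 3 new corridors (Z10, Z11, Z13).
Pick 3: K8 covers 1 new corridors (Z8).
Greedy uses 3 camera mounts.

3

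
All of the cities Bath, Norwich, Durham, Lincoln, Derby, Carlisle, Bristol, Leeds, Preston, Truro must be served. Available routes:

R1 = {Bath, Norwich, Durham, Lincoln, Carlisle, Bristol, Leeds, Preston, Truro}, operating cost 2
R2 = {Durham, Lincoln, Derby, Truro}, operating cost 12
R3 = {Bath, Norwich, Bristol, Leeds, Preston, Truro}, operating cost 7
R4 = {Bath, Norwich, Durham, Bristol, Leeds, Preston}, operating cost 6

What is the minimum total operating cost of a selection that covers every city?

R1, R2 cover every city at operating cost 2 + 12 = 14.
Any cover uses at least 2 routes; among all covering selections none totals below 14.

14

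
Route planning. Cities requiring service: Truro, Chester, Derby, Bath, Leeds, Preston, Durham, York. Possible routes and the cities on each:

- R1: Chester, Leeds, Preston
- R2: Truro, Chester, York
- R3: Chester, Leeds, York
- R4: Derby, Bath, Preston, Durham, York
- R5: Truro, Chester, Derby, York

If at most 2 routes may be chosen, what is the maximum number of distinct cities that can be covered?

Choosing R1, R4 covers {Chester, Derby, Bath, Leeds, Preston, Durham, York} — 7 cities.
No choice of 2 routes does better; here Truro is left uncovered.

7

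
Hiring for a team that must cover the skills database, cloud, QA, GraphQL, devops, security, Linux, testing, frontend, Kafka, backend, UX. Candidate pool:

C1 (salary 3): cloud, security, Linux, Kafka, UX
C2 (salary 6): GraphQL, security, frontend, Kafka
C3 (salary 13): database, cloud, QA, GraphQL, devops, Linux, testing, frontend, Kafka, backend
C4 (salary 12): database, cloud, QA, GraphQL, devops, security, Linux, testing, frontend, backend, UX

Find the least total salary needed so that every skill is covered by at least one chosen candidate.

15

C1, C4 cover every skill at salary 3 + 12 = 15.
Any cover uses at least 2 candidates; among all covering selections none totals below 15.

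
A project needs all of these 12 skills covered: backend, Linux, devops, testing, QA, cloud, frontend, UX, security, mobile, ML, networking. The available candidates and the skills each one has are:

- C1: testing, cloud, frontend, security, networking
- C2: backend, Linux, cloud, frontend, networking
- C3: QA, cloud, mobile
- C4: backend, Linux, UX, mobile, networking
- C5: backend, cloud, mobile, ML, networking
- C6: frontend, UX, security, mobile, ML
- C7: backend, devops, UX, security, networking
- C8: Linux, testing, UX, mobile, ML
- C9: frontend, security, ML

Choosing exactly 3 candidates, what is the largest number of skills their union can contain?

11

Choosing C1, C7, C8 covers {backend, Linux, devops, testing, cloud, frontend, UX, security, mobile, ML, networking} — 11 skills.
No choice of 3 candidates does better; here QA is left uncovered.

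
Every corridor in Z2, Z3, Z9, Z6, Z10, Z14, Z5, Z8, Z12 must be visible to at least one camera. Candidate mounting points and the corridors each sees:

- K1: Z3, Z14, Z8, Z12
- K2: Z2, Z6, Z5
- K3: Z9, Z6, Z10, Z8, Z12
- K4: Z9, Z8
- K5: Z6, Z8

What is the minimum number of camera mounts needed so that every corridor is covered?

K1, K2, K3 together cover {Z2, Z3, Z9, Z6, Z10, Z14, Z5, Z8, Z12} — every corridor.
No 2 of the 5 camera mounts cover everything (all 10 pairs fall short), so 3 is minimum.

3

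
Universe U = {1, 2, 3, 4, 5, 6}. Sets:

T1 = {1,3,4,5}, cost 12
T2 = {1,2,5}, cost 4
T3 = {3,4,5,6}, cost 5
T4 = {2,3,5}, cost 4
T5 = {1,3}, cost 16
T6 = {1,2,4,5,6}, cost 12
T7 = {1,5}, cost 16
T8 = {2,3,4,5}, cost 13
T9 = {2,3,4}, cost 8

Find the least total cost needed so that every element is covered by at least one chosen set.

T2, T3 cover every element at cost 4 + 5 = 9.
Any cover uses at least 2 sets; among all covering selections none totals below 9.

9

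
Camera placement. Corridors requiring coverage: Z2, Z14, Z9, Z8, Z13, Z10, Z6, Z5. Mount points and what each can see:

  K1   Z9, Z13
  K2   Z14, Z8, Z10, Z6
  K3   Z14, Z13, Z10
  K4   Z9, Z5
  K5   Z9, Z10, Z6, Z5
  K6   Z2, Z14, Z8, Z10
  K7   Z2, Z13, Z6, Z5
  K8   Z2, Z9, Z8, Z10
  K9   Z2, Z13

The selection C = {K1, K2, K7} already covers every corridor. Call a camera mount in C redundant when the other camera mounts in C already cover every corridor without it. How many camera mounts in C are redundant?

0

Drop K1: Z9 uncovered — not redundant.
Drop K2: Z14, Z8, Z10 uncovered — not redundant.
Drop K7: Z2, Z5 uncovered — not redundant.
None of the camera mounts in C is redundant.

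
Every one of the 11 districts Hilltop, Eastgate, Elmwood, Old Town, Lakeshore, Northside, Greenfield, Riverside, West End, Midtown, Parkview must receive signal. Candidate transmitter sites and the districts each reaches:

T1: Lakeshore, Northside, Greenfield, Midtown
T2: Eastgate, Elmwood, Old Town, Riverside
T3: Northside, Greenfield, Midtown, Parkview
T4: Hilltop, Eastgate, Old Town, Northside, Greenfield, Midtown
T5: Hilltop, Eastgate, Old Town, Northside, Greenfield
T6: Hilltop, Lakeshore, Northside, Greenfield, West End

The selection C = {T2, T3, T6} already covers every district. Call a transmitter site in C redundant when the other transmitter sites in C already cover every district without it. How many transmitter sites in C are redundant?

0

Drop T2: Eastgate, Elmwood, Old Town, Riverside uncovered — not redundant.
Drop T3: Midtown, Parkview uncovered — not redundant.
Drop T6: Hilltop, Lakeshore, West End uncovered — not redundant.
None of the transmitter sites in C is redundant.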